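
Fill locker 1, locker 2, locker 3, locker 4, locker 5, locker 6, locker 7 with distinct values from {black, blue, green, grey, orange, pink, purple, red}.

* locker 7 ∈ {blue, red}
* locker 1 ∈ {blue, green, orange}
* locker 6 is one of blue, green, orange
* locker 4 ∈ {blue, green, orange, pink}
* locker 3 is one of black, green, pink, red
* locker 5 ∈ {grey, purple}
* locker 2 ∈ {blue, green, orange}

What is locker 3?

black

locker 1, locker 2, locker 6 between them cover only {blue, green, orange} — a naked triple. Remove those values from locker 3, locker 4, locker 7.
That leaves locker 4 = pink. Strike pink from locker 3.
locker 7 has just one choice, so locker 7 = red. So locker 3 can't be red.
So locker 3 = black.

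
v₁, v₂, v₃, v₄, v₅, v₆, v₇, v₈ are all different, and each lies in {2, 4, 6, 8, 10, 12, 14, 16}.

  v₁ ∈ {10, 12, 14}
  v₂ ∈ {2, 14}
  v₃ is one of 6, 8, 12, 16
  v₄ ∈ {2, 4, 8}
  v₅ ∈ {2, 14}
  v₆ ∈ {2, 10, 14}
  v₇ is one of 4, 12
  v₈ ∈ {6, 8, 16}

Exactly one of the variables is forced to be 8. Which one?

v₄

v₂ and v₅ share exactly the 2 values {2, 14}; by pigeonhole those values go to them, so strike 2, 14 from v₁, v₄, v₆.
v₆ has just one choice, so v₆ = 10. Eliminate 10 elsewhere: v₁.
v₁'s domain is down to {12}, so v₁ = 12. So v₃, v₇ can't be 12.
v₇'s domain is down to {4}, so v₇ = 4. So v₄ can't be 4.
So 8 goes to v₄.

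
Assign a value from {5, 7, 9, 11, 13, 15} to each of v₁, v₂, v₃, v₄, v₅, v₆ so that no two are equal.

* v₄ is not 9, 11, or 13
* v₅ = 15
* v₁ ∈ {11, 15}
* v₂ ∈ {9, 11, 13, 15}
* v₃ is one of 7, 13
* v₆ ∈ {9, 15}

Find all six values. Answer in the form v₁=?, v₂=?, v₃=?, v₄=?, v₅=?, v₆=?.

v₁=11, v₂=13, v₃=7, v₄=5, v₅=15, v₆=9

v₅'s domain is down to {15}, so v₅ = 15. So v₁, v₂, v₄, v₆ can't be 15.
v₆ has just one choice, so v₆ = 9. Strike 9 from v₂.
v₁ must be 11 (only option left). So v₂ can't be 11.
v₂'s domain is down to {13}, so v₂ = 13. So v₃ can't be 13.
v₃'s domain is down to {7}, so v₃ = 7. Remove 7 from v₄.
v₄'s domain is down to {5}, so v₄ = 5.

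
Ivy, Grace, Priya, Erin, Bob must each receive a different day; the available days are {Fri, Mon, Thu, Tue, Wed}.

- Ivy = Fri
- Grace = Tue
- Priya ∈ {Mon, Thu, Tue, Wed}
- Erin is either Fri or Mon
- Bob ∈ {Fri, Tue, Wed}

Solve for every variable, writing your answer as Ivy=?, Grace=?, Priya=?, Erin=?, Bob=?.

Ivy=Fri, Grace=Tue, Priya=Thu, Erin=Mon, Bob=Wed

Ivy must be Fri (only option left). Eliminate Fri elsewhere: Erin, Bob.
Grace must be Tue (only option left). Eliminate Tue elsewhere: Priya, Bob.
Erin's domain is down to {Mon}, so Erin = Mon. So Priya can't be Mon.
Bob's domain is down to {Wed}, so Bob = Wed. Eliminate Wed elsewhere: Priya.
That leaves Priya = Thu.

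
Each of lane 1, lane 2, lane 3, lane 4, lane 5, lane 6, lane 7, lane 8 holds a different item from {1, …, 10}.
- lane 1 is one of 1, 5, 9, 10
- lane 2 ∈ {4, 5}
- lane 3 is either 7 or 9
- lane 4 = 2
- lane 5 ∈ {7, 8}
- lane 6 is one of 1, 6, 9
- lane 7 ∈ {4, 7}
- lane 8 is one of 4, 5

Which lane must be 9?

lane 3

lane 4's domain is down to {2}, so lane 4 = 2.
lane 2 and lane 8 between them cover only {4, 5} — a naked pair. Remove those values from lane 1, lane 7.
lane 7 must be 7 (only option left). Remove 7 from lane 3, lane 5.
So 9 goes to lane 3.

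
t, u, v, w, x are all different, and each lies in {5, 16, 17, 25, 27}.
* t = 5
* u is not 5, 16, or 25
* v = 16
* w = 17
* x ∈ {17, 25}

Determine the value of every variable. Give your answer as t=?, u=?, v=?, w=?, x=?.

t's domain is down to {5}, so t = 5.
v's domain is down to {16}, so v = 16.
That leaves w = 17. So u, x can't be 17.
That leaves x = 25.
That leaves u = 27.

t=5, u=27, v=16, w=17, x=25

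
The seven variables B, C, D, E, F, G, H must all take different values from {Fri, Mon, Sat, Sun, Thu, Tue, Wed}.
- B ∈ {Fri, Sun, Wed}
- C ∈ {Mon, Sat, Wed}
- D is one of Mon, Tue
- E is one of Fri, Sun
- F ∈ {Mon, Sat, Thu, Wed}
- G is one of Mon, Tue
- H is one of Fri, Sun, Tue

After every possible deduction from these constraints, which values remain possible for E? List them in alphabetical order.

Fri, Sun

Among the 7 variables, Thu fits only F (and all 7 values in {Fri, Mon, Sat, Sun, Thu, Tue, Wed} must be used), so F = Thu.
The 6 still-open variables draw from only 6 values {Fri, Mon, Sat, Sun, Tue, Wed}, so each is used; only C can be Sat, hence C = Sat.
The 5 still-open variables draw from only 5 values {Fri, Mon, Sun, Tue, Wed}, so each is used; only B can be Wed, hence B = Wed.
D and G share exactly the 2 values {Mon, Tue}; by pigeonhole those values go to them, so strike Mon, Tue from H.
No further eliminations apply; E can still be any of Fri, Sun.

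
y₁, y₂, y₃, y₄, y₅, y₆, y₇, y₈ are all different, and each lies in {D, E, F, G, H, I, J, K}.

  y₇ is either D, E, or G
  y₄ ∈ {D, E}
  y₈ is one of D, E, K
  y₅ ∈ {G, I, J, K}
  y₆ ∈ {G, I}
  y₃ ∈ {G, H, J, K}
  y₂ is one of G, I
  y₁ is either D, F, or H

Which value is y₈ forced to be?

K

Among the 8 variables, F fits only y₁ (and all 8 values in {D, E, F, G, H, I, J, K} must be used), so y₁ = F.
The 7 still-open variables draw from only 7 values {D, E, G, H, I, J, K}, so each is used; only y₃ can be H, hence y₃ = H.
The 6 still-open variables draw from only 6 values {D, E, G, I, J, K}, so each is used; only y₅ can be J, hence y₅ = J.
The 5 still-open variables draw from only 5 values {D, E, G, I, K}, so each is used; only y₈ can be K, hence y₈ = K.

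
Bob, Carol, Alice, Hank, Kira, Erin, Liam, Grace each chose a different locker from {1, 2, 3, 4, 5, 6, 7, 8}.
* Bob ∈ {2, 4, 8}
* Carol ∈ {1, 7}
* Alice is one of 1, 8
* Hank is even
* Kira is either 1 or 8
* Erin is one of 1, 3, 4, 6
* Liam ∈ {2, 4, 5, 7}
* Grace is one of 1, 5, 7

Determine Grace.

Among the 8 variables, 3 fits only Erin (and all 8 values in {1, 2, 3, 4, 5, 6, 7, 8} must be used), so Erin = 3.
Among the 7 still-open variables, 6 fits only Hank (and all 7 values in {1, 2, 4, 5, 6, 7, 8} must be used), so Hank = 6.
The 2 variables Alice and Kira are confined to {1, 8}, which locks those values in; drop them from Bob, Carol, Grace.
That leaves Carol = 7. Eliminate 7 elsewhere: Liam, Grace.
So Grace = 5.

5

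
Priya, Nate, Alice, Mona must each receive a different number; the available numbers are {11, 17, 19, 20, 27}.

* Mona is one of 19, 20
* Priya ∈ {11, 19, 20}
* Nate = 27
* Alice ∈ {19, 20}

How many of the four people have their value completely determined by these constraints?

Nate must be 27 (only option left).
The 3 still-open variables draw from only 3 values {11, 19, 20}, so each is used; only Priya can be 11, hence Priya = 11.
Determined: Priya=11, Nate=27. The other people each still have more than one consistent value. That makes 2.

2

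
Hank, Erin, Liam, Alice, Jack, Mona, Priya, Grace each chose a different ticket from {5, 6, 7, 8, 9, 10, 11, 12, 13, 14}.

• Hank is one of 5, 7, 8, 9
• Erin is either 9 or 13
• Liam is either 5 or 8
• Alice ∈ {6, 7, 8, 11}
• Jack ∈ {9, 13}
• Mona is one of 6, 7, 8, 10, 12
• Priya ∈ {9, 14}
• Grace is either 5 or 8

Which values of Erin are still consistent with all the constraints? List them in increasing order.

Erin and Jack share exactly the 2 values {9, 13}; by pigeonhole those values go to them, so strike 9, 13 from Hank, Priya.
That leaves Priya = 14.
The 2 variables Liam and Grace are confined to {5, 8}, which locks those values in; drop them from Hank, Alice, Mona.
Hank's domain is down to {7}, so Hank = 7. Remove 7 from Alice, Mona.
No further eliminations apply; Erin can still be any of 9, 13.

9, 13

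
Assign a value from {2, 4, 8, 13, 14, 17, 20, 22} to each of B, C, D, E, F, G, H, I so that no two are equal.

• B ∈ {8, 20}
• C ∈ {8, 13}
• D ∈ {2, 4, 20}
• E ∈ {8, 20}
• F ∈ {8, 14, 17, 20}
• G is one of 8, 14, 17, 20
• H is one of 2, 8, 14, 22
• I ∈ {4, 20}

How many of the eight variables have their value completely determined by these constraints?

4

The 8 variables draw from only 8 values {2, 4, 8, 13, 14, 17, 20, 22}, so each is used; only C can be 13, hence C = 13.
Among the 7 still-open variables, 22 fits only H (and all 7 values in {2, 4, 8, 14, 17, 20, 22} must be used), so H = 22.
Among the 6 still-open variables, 2 fits only D (and all 6 values in {2, 4, 8, 14, 17, 20} must be used), so D = 2.
The 5 still-open variables draw from only 5 values {4, 8, 14, 17, 20}, so each is used; only I can be 4, hence I = 4.
The 2 variables B and E are confined to {8, 20}, which locks those values in; drop them from F, G.
Determined: C=13, D=2, H=22, I=4. The other variables each still have more than one consistent value. That makes 4.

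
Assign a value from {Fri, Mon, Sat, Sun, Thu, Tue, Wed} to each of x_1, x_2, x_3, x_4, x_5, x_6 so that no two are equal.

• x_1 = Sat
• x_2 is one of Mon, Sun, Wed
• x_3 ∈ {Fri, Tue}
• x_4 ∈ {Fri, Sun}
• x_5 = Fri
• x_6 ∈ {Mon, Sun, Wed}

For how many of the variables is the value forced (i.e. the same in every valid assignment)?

x_1 must be Sat (only option left).
That leaves x_5 = Fri. Eliminate Fri elsewhere: x_3, x_4.
x_3 must be Tue (only option left).
x_4's domain is down to {Sun}, so x_4 = Sun. Eliminate Sun elsewhere: x_2, x_6.
Determined: x_1=Sat, x_3=Tue, x_4=Sun, x_5=Fri. The other variables each still have more than one consistent value. That makes 4.

4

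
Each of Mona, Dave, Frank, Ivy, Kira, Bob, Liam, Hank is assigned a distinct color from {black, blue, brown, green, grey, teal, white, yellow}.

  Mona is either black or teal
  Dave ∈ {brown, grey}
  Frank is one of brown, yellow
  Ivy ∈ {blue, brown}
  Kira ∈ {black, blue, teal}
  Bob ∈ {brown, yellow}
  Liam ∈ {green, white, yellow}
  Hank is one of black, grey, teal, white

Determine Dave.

grey

Among the 8 variables, green fits only Liam (and all 8 values in {black, blue, brown, green, grey, teal, white, yellow} must be used), so Liam = green.
The 7 still-open variables together cover exactly {black, blue, brown, grey, teal, white, yellow} — 7 values for 7 variables — and white appears only in Hank's list, so Hank = white.
The 6 still-open variables draw from only 6 values {black, blue, brown, grey, teal, yellow}, so each is used; only Dave can be grey, hence Dave = grey.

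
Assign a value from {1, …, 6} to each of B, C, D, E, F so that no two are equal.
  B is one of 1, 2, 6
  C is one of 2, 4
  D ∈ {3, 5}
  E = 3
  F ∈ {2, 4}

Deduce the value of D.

E has just one choice, so E = 3. So D can't be 3.
So D = 5.

5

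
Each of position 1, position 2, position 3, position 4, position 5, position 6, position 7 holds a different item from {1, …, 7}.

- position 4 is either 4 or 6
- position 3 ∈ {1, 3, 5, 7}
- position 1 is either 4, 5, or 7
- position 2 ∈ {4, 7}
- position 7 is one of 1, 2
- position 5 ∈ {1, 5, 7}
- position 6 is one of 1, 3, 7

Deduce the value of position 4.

Among the 7 variables, 2 fits only position 7 (and all 7 values in {1, 2, 3, 4, 5, 6, 7} must be used), so position 7 = 2.
Among the 6 still-open variables, 6 fits only position 4 (and all 6 values in {1, 3, 4, 5, 6, 7} must be used), so position 4 = 6.

6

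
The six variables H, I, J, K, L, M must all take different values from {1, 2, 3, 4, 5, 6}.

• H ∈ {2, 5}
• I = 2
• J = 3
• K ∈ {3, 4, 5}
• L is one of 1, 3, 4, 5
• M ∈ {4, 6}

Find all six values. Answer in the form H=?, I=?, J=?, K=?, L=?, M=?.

H=5, I=2, J=3, K=4, L=1, M=6

I has just one choice, so I = 2. Eliminate 2 elsewhere: H.
J's domain is down to {3}, so J = 3. So K, L can't be 3.
H's domain is down to {5}, so H = 5. Eliminate 5 elsewhere: K, L.
That leaves K = 4. Remove 4 from L, M.
L has just one choice, so L = 1.
M must be 6 (only option left).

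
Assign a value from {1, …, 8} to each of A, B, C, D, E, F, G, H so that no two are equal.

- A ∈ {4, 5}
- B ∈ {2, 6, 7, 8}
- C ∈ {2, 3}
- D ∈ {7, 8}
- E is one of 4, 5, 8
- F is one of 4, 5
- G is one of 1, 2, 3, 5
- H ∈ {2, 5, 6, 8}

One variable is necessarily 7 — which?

The 8 variables together cover exactly {1, 2, 3, 4, 5, 6, 7, 8} — 8 values for 8 variables — and 1 appears only in G's list, so G = 1.
Among the 7 still-open variables, 3 fits only C (and all 7 values in {2, 3, 4, 5, 6, 7, 8} must be used), so C = 3.
A and F share exactly the 2 values {4, 5}; by pigeonhole those values go to them, so strike 4, 5 from E, H.
E has just one choice, so E = 8. So B, D, H can't be 8.
So 7 goes to D.

D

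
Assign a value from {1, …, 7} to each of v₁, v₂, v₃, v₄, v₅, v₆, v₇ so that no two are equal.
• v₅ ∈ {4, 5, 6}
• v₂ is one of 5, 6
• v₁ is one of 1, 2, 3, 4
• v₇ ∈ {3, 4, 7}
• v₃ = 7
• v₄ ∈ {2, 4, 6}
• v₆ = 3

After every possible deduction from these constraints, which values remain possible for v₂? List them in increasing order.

5, 6

v₃ must be 7 (only option left). Remove 7 from v₇.
v₆'s domain is down to {3}, so v₆ = 3. Remove 3 from v₁, v₇.
That leaves v₇ = 4. Remove 4 from v₁, v₄, v₅.
Among the 4 still-open variables, 1 fits only v₁ (and all 4 values in {1, 2, 5, 6} must be used), so v₁ = 1.
The 3 still-open variables together cover exactly {2, 5, 6} — 3 values for 3 variables — and 2 appears only in v₄'s list, so v₄ = 2.
No further eliminations apply; v₂ can still be any of 5, 6.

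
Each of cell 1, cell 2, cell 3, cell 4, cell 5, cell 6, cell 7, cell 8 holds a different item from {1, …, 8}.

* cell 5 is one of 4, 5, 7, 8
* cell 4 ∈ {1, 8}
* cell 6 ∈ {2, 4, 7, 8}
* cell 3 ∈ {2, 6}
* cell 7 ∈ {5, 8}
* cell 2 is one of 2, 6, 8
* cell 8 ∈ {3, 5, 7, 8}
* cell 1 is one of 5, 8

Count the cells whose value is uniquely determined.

The 8 variables together cover exactly {1, 2, 3, 4, 5, 6, 7, 8} — 8 values for 8 variables — and 1 appears only in cell 4's list, so cell 4 = 1.
The 7 still-open variables together cover exactly {2, 3, 4, 5, 6, 7, 8} — 7 values for 7 variables — and 3 appears only in cell 8's list, so cell 8 = 3.
The 2 variables cell 1 and cell 7 are confined to {5, 8}, which locks those values in; drop them from cell 2, cell 5, cell 6.
cell 2 and cell 3 between them cover only {2, 6} — a naked pair. Remove those values from cell 6.
Determined: cell 4=1, cell 8=3. The other cells each still have more than one consistent value. That makes 2.

2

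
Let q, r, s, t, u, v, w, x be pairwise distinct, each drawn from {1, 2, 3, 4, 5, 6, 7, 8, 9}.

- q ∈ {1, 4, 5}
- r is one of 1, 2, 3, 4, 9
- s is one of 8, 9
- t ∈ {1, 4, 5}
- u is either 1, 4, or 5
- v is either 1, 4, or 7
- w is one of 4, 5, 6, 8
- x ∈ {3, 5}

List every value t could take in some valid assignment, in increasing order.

1, 4, 5

q, t, u share exactly the 3 values {1, 4, 5}; by pigeonhole those values go to them, so strike 1, 4, 5 from r, v, w, x.
v has just one choice, so v = 7.
x must be 3 (only option left). Strike 3 from r.
No further eliminations apply; t can still be any of 1, 4, 5.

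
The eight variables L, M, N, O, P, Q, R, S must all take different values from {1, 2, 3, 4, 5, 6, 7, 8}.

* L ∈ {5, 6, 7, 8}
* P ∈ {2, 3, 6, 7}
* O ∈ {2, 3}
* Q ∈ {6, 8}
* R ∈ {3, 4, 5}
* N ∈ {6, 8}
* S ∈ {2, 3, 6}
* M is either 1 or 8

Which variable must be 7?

P

Among the 8 variables, 1 fits only M (and all 8 values in {1, 2, 3, 4, 5, 6, 7, 8} must be used), so M = 1.
Among the 7 still-open variables, 4 fits only R (and all 7 values in {2, 3, 4, 5, 6, 7, 8} must be used), so R = 4.
The 6 still-open variables together cover exactly {2, 3, 5, 6, 7, 8} — 6 values for 6 variables — and 5 appears only in L's list, so L = 5.
Among the 5 still-open variables, 7 fits only P (and all 5 values in {2, 3, 6, 7, 8} must be used), so P = 7.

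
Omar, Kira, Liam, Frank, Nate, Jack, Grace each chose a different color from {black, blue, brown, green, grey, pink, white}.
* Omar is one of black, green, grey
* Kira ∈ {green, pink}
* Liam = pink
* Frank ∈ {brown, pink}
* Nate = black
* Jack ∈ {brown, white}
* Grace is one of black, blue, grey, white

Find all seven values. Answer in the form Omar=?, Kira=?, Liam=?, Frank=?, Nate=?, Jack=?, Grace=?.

Omar=grey, Kira=green, Liam=pink, Frank=brown, Nate=black, Jack=white, Grace=blue

Liam has just one choice, so Liam = pink. Strike pink from Kira, Frank.
Frank must be brown (only option left). Strike brown from Jack.
Nate has just one choice, so Nate = black. Eliminate black elsewhere: Omar, Grace.
That leaves Jack = white. So Grace can't be white.
Kira's domain is down to {green}, so Kira = green. So Omar can't be green.
That leaves Omar = grey. Strike grey from Grace.
Grace must be blue (only option left).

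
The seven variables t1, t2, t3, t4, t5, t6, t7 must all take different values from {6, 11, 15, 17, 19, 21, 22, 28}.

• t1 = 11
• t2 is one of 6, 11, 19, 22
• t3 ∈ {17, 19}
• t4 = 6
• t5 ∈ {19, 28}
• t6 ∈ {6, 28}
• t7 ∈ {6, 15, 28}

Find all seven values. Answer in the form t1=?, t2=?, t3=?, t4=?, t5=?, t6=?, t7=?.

t1 has just one choice, so t1 = 11. Eliminate 11 elsewhere: t2.
t4's domain is down to {6}, so t4 = 6. Strike 6 from t2, t6, t7.
That leaves t6 = 28. Strike 28 from t5, t7.
That leaves t7 = 15.
t5 has just one choice, so t5 = 19. Strike 19 from t2, t3.
t2's domain is down to {22}, so t2 = 22.
t3 must be 17 (only option left).

t1=11, t2=22, t3=17, t4=6, t5=19, t6=28, t7=15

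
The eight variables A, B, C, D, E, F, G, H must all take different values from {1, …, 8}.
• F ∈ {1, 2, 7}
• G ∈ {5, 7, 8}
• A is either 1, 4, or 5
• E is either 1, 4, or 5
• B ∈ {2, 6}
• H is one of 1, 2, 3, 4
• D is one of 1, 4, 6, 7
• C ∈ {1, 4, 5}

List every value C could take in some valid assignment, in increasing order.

Among the 8 variables, 3 fits only H (and all 8 values in {1, 2, 3, 4, 5, 6, 7, 8} must be used), so H = 3.
The 7 still-open variables draw from only 7 values {1, 2, 4, 5, 6, 7, 8}, so each is used; only G can be 8, hence G = 8.
A, C, E share exactly the 3 values {1, 4, 5}; by pigeonhole those values go to them, so strike 1, 4, 5 from D, F.
No further eliminations apply; C can still be any of 1, 4, 5.

1, 4, 5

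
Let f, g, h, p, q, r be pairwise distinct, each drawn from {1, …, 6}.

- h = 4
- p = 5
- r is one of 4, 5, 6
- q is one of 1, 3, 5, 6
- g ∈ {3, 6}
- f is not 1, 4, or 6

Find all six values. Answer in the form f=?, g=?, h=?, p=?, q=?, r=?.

f=2, g=3, h=4, p=5, q=1, r=6

h's domain is down to {4}, so h = 4. So r can't be 4.
p must be 5 (only option left). Eliminate 5 elsewhere: f, q, r.
r has just one choice, so r = 6. Remove 6 from g, q.
g's domain is down to {3}, so g = 3. So f, q can't be 3.
q's domain is down to {1}, so q = 1.
That leaves f = 2.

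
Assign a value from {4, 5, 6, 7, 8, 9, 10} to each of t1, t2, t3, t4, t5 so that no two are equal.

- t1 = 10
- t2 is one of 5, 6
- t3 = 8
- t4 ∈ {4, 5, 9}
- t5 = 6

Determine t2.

5

t1 has just one choice, so t1 = 10.
That leaves t3 = 8.
That leaves t5 = 6. Remove 6 from t2.
So t2 = 5.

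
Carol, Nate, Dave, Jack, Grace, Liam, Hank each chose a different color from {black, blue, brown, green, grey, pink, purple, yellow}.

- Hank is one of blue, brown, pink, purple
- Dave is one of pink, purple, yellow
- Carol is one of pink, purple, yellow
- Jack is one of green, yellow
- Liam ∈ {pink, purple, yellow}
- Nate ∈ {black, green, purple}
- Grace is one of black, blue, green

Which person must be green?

Jack

The 7 variables draw from only 7 values {black, blue, brown, green, pink, purple, yellow}, so each is used; only Hank can be brown, hence Hank = brown.
The 6 still-open variables together cover exactly {black, blue, green, pink, purple, yellow} — 6 values for 6 variables — and blue appears only in Grace's list, so Grace = blue.
The 5 still-open variables together cover exactly {black, green, pink, purple, yellow} — 5 values for 5 variables — and black appears only in Nate's list, so Nate = black.
The 4 still-open variables draw from only 4 values {green, pink, purple, yellow}, so each is used; only Jack can be green, hence Jack = green.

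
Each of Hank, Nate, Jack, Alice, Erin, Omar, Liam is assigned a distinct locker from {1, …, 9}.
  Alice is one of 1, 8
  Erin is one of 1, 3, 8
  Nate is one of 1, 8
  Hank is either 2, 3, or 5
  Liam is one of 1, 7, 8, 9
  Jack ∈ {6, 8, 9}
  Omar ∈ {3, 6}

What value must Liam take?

7

Nate and Alice share exactly the 2 values {1, 8}; by pigeonhole those values go to them, so strike 1, 8 from Jack, Erin, Liam.
That leaves Erin = 3. Strike 3 from Hank, Omar.
Omar must be 6 (only option left). So Jack can't be 6.
Jack has just one choice, so Jack = 9. So Liam can't be 9.
So Liam = 7.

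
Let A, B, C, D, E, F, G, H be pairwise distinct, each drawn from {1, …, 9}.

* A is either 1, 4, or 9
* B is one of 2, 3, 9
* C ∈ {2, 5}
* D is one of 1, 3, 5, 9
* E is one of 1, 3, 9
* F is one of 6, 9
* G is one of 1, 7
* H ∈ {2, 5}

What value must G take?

The 8 variables draw from only 8 values {1, 2, 3, 4, 5, 6, 7, 9}, so each is used; only A can be 4, hence A = 4.
The 7 still-open variables together cover exactly {1, 2, 3, 5, 6, 7, 9} — 7 values for 7 variables — and 6 appears only in F's list, so F = 6.
Among the 6 still-open variables, 7 fits only G (and all 6 values in {1, 2, 3, 5, 7, 9} must be used), so G = 7.

7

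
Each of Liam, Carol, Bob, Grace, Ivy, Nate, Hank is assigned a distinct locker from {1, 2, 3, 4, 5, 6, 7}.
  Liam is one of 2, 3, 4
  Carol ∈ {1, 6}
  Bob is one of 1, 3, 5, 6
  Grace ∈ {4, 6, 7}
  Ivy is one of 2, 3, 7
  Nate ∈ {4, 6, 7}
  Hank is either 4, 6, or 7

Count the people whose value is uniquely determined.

2

The 7 variables draw from only 7 values {1, 2, 3, 4, 5, 6, 7}, so each is used; only Bob can be 5, hence Bob = 5.
Among the 6 still-open variables, 1 fits only Carol (and all 6 values in {1, 2, 3, 4, 6, 7} must be used), so Carol = 1.
Grace, Nate, Hank share exactly the 3 values {4, 6, 7}; by pigeonhole those values go to them, so strike 4, 6, 7 from Liam, Ivy.
Determined: Carol=1, Bob=5. The other people each still have more than one consistent value. That makes 2.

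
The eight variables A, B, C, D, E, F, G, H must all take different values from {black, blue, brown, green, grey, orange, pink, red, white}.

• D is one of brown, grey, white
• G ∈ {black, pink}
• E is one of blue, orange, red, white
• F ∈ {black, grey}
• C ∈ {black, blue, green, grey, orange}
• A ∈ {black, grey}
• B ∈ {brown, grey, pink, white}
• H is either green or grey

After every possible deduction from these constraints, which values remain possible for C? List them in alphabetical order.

A and F share exactly the 2 values {black, grey}; by pigeonhole those values go to them, so strike black, grey from B, C, D, G, H.
G must be pink (only option left). Eliminate pink elsewhere: B.
H has just one choice, so H = green. Remove green from C.
B and D share exactly the 2 values {brown, white}; by pigeonhole those values go to them, so strike brown, white from E.
No further eliminations apply; C can still be any of blue, orange.

blue, orange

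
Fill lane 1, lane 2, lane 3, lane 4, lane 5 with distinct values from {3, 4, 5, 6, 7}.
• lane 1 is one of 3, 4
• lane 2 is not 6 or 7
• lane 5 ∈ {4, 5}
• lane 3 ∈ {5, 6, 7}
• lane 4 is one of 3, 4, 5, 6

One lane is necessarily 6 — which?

Among the 5 variables, 7 fits only lane 3 (and all 5 values in {3, 4, 5, 6, 7} must be used), so lane 3 = 7.
The 4 still-open variables together cover exactly {3, 4, 5, 6} — 4 values for 4 variables — and 6 appears only in lane 4's list, so lane 4 = 6.

lane 4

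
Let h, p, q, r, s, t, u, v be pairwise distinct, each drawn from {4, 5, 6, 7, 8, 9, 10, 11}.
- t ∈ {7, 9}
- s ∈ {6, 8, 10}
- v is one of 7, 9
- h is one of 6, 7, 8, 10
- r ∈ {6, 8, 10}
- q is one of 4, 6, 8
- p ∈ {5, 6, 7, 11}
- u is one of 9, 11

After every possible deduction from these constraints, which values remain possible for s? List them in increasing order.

6, 8, 10

The 8 variables together cover exactly {4, 5, 6, 7, 8, 9, 10, 11} — 8 values for 8 variables — and 4 appears only in q's list, so q = 4.
Among the 7 still-open variables, 5 fits only p (and all 7 values in {5, 6, 7, 8, 9, 10, 11} must be used), so p = 5.
Among the 6 still-open variables, 11 fits only u (and all 6 values in {6, 7, 8, 9, 10, 11} must be used), so u = 11.
t and v between them cover only {7, 9} — a naked pair. Remove those values from h.
No further eliminations apply; s can still be any of 6, 8, 10.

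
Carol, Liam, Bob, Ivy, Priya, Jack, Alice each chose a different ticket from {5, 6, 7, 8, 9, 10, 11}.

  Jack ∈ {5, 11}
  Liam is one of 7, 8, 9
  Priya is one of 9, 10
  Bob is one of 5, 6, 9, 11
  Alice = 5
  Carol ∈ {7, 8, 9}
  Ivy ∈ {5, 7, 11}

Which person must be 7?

Alice's domain is down to {5}, so Alice = 5. Eliminate 5 elsewhere: Bob, Ivy, Jack.
Jack has just one choice, so Jack = 11. Eliminate 11 elsewhere: Bob, Ivy.
So 7 goes to Ivy.

Ivy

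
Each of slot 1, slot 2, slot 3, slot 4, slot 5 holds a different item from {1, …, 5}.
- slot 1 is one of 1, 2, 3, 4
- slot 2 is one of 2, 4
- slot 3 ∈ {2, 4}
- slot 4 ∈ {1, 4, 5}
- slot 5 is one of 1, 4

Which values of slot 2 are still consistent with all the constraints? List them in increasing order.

2, 4

The 5 variables draw from only 5 values {1, 2, 3, 4, 5}, so each is used; only slot 1 can be 3, hence slot 1 = 3.
The 4 still-open variables draw from only 4 values {1, 2, 4, 5}, so each is used; only slot 4 can be 5, hence slot 4 = 5.
The 3 still-open variables together cover exactly {1, 2, 4} — 3 values for 3 variables — and 1 appears only in slot 5's list, so slot 5 = 1.
No further eliminations apply; slot 2 can still be any of 2, 4.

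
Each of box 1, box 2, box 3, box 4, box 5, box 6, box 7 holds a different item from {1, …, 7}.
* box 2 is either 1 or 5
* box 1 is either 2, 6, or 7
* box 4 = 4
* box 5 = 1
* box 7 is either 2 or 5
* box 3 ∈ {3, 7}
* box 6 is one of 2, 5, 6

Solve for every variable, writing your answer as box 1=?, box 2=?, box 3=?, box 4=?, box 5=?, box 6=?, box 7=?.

box 1=7, box 2=5, box 3=3, box 4=4, box 5=1, box 6=6, box 7=2

box 4 has just one choice, so box 4 = 4.
box 5 must be 1 (only option left). Remove 1 from box 2.
box 2's domain is down to {5}, so box 2 = 5. So box 6, box 7 can't be 5.
box 7 must be 2 (only option left). Remove 2 from box 1, box 6.
box 6's domain is down to {6}, so box 6 = 6. So box 1 can't be 6.
That leaves box 1 = 7. So box 3 can't be 7.
That leaves box 3 = 3.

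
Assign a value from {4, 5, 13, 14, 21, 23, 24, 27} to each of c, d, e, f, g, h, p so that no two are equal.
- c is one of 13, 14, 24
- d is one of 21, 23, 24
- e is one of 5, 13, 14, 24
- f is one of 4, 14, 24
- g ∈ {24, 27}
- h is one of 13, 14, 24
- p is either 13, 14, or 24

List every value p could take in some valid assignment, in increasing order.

The 3 variables c, h, p are confined to {13, 14, 24}, which locks those values in; drop them from d, e, f, g.
e's domain is down to {5}, so e = 5.
f's domain is down to {4}, so f = 4.
g has just one choice, so g = 27.
No further eliminations apply; p can still be any of 13, 14, 24.

13, 14, 24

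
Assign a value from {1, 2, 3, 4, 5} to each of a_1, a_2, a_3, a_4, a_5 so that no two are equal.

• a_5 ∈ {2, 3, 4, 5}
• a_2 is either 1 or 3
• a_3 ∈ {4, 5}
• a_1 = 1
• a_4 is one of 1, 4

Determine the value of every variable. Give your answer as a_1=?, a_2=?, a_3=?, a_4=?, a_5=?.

a_1=1, a_2=3, a_3=5, a_4=4, a_5=2

a_1 has just one choice, so a_1 = 1. Strike 1 from a_2, a_4.
a_2 must be 3 (only option left). Strike 3 from a_5.
That leaves a_4 = 4. So a_3, a_5 can't be 4.
That leaves a_3 = 5. Remove 5 from a_5.
a_5 has just one choice, so a_5 = 2.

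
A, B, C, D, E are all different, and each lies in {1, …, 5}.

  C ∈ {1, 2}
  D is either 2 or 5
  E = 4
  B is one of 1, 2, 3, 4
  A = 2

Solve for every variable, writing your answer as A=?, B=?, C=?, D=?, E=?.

A=2, B=3, C=1, D=5, E=4

A has just one choice, so A = 2. Eliminate 2 elsewhere: B, C, D.
C has just one choice, so C = 1. Eliminate 1 elsewhere: B.
That leaves D = 5.
E's domain is down to {4}, so E = 4. Remove 4 from B.
B must be 3 (only option left).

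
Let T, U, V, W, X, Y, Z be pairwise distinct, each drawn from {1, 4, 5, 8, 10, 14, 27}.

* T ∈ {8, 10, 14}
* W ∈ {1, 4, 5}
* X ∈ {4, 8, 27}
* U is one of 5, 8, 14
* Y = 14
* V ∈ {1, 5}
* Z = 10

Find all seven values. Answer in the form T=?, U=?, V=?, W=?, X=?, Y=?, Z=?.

Y has just one choice, so Y = 14. Eliminate 14 elsewhere: T, U.
Z's domain is down to {10}, so Z = 10. Eliminate 10 elsewhere: T.
That leaves T = 8. Strike 8 from U, X.
U must be 5 (only option left). Remove 5 from V, W.
V must be 1 (only option left). Strike 1 from W.
W's domain is down to {4}, so W = 4. Strike 4 from X.
X has just one choice, so X = 27.

T=8, U=5, V=1, W=4, X=27, Y=14, Z=10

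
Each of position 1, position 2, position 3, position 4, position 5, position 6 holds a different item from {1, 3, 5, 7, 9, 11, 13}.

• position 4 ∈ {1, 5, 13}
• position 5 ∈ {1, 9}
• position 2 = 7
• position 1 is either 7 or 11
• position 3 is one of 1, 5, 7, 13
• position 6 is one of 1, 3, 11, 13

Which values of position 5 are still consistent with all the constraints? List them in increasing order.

position 2's domain is down to {7}, so position 2 = 7. Strike 7 from position 1, position 3.
position 1's domain is down to {11}, so position 1 = 11. So position 6 can't be 11.
No further eliminations apply; position 5 can still be any of 1, 9.

1, 9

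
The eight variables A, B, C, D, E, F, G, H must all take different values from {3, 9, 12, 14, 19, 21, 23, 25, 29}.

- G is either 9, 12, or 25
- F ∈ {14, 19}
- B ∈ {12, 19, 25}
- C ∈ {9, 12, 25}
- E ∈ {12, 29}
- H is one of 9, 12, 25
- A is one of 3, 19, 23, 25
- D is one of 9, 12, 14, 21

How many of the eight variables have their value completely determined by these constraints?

4

The 3 variables C, G, H are confined to {9, 12, 25}, which locks those values in; drop them from A, B, D, E.
B must be 19 (only option left). Remove 19 from A, F.
E has just one choice, so E = 29.
F has just one choice, so F = 14. So D can't be 14.
D's domain is down to {21}, so D = 21.
Determined: B=19, D=21, E=29, F=14. The other variables each still have more than one consistent value. That makes 4.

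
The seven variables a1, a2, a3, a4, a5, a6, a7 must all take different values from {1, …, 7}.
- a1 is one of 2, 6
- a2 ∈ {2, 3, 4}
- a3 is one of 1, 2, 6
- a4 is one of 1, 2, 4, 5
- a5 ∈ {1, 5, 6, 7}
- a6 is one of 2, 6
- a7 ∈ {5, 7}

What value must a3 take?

The 7 variables draw from only 7 values {1, 2, 3, 4, 5, 6, 7}, so each is used; only a2 can be 3, hence a2 = 3.
Among the 6 still-open variables, 4 fits only a4 (and all 6 values in {1, 2, 4, 5, 6, 7} must be used), so a4 = 4.
a1 and a6 share exactly the 2 values {2, 6}; by pigeonhole those values go to them, so strike 2, 6 from a3, a5.
So a3 = 1.

1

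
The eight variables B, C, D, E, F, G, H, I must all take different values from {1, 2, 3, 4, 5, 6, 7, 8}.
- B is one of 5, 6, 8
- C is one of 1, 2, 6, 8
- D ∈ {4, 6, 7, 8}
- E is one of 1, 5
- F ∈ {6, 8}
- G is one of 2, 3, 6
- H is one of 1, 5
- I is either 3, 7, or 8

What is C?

2

The 8 variables together cover exactly {1, 2, 3, 4, 5, 6, 7, 8} — 8 values for 8 variables — and 4 appears only in D's list, so D = 4.
The 7 still-open variables together cover exactly {1, 2, 3, 5, 6, 7, 8} — 7 values for 7 variables — and 7 appears only in I's list, so I = 7.
Among the 6 still-open variables, 3 fits only G (and all 6 values in {1, 2, 3, 5, 6, 8} must be used), so G = 3.
The 5 still-open variables draw from only 5 values {1, 2, 5, 6, 8}, so each is used; only C can be 2, hence C = 2.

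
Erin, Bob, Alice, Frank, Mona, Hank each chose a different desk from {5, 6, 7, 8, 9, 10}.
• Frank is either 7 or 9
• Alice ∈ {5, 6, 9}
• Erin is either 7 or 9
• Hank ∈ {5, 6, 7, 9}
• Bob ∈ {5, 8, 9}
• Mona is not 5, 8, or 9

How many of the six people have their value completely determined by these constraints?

The 6 variables together cover exactly {5, 6, 7, 8, 9, 10} — 6 values for 6 variables — and 8 appears only in Bob's list, so Bob = 8.
The 5 still-open variables together cover exactly {5, 6, 7, 9, 10} — 5 values for 5 variables — and 10 appears only in Mona's list, so Mona = 10.
Erin and Frank share exactly the 2 values {7, 9}; by pigeonhole those values go to them, so strike 7, 9 from Alice, Hank.
Determined: Bob=8, Mona=10. The other people each still have more than one consistent value. That makes 2.

2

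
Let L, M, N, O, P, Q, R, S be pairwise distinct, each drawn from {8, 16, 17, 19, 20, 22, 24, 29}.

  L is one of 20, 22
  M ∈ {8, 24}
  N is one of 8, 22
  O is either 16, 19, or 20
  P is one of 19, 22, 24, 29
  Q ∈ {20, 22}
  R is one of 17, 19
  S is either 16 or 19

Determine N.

The 8 variables draw from only 8 values {8, 16, 17, 19, 20, 22, 24, 29}, so each is used; only R can be 17, hence R = 17.
The 7 still-open variables draw from only 7 values {8, 16, 19, 20, 22, 24, 29}, so each is used; only P can be 29, hence P = 29.
Among the 6 still-open variables, 24 fits only M (and all 6 values in {8, 16, 19, 20, 22, 24} must be used), so M = 24.
The 5 still-open variables together cover exactly {8, 16, 19, 20, 22} — 5 values for 5 variables — and 8 appears only in N's list, so N = 8.

8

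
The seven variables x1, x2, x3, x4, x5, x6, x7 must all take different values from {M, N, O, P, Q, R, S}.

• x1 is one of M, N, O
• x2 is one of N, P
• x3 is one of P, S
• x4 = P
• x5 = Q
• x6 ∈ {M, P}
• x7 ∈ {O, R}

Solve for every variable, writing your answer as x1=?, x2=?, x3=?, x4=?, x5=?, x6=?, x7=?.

x1=O, x2=N, x3=S, x4=P, x5=Q, x6=M, x7=R

x4's domain is down to {P}, so x4 = P. Remove P from x2, x3, x6.
x5's domain is down to {Q}, so x5 = Q.
x6's domain is down to {M}, so x6 = M. Strike M from x1.
x2 has just one choice, so x2 = N. Strike N from x1.
That leaves x3 = S.
x1 must be O (only option left). Eliminate O elsewhere: x7.
x7's domain is down to {R}, so x7 = R.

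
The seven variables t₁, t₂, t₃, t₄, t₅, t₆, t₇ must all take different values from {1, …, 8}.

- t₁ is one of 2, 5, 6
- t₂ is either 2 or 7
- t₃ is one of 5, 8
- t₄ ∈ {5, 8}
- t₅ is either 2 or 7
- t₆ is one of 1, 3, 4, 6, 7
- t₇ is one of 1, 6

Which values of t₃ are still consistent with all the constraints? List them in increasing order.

t₂ and t₅ between them cover only {2, 7} — a naked pair. Remove those values from t₁, t₆.
t₃ and t₄ between them cover only {5, 8} — a naked pair. Remove those values from t₁.
t₁ has just one choice, so t₁ = 6. Strike 6 from t₆, t₇.
t₇ must be 1 (only option left). Strike 1 from t₆.
No further eliminations apply; t₃ can still be any of 5, 8.

5, 8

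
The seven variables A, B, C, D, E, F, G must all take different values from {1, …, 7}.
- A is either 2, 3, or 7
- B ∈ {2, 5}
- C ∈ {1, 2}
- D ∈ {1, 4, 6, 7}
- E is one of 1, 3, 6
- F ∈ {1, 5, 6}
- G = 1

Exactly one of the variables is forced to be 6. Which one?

G must be 1 (only option left). Strike 1 from C, D, E, F.
C has just one choice, so C = 2. So A, B can't be 2.
B's domain is down to {5}, so B = 5. Strike 5 from F.
So 6 goes to F.

F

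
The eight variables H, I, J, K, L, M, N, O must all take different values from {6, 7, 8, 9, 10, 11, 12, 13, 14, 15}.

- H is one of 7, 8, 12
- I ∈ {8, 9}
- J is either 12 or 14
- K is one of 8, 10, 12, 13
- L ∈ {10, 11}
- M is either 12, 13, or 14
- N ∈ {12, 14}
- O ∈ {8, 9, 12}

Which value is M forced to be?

The 8 variables together cover exactly {7, 8, 9, 10, 11, 12, 13, 14} — 8 values for 8 variables — and 7 appears only in H's list, so H = 7.
The 7 still-open variables draw from only 7 values {8, 9, 10, 11, 12, 13, 14}, so each is used; only L can be 11, hence L = 11.
Among the 6 still-open variables, 10 fits only K (and all 6 values in {8, 9, 10, 12, 13, 14} must be used), so K = 10.
The 5 still-open variables together cover exactly {8, 9, 12, 13, 14} — 5 values for 5 variables — and 13 appears only in M's list, so M = 13.

13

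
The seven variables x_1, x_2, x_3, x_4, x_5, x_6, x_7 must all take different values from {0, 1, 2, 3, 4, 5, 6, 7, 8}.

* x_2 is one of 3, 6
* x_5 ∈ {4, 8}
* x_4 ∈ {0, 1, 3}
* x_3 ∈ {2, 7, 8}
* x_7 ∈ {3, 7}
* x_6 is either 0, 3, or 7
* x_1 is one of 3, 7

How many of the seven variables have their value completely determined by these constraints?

3

x_1 and x_7 between them cover only {3, 7} — a naked pair. Remove those values from x_2, x_3, x_4, x_6.
That leaves x_2 = 6.
x_6's domain is down to {0}, so x_6 = 0. Strike 0 from x_4.
x_4 has just one choice, so x_4 = 1.
Determined: x_2=6, x_4=1, x_6=0. The other variables each still have more than one consistent value. That makes 3.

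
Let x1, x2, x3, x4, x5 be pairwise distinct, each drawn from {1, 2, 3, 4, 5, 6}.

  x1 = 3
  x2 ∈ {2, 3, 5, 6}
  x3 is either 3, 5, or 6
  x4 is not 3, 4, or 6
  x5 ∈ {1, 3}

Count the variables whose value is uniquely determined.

2

x1 has just one choice, so x1 = 3. Strike 3 from x2, x3, x5.
That leaves x5 = 1. Remove 1 from x4.
Determined: x1=3, x5=1. The other variables each still have more than one consistent value. That makes 2.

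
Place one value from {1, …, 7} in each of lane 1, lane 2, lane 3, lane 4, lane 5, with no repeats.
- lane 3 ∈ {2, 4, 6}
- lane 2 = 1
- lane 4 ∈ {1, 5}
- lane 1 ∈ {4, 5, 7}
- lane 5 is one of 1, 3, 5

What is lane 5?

lane 2 must be 1 (only option left). Remove 1 from lane 4, lane 5.
lane 4 must be 5 (only option left). Eliminate 5 elsewhere: lane 1, lane 5.
So lane 5 = 3.

3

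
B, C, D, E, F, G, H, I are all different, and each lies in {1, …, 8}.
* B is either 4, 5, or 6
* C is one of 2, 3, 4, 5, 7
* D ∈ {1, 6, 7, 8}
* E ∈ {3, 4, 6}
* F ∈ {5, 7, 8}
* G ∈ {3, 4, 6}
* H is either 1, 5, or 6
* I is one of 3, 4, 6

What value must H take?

Among the 8 variables, 2 fits only C (and all 8 values in {1, 2, 3, 4, 5, 6, 7, 8} must be used), so C = 2.
E, G, I between them cover only {3, 4, 6} — a naked triple. Remove those values from B, D, H.
That leaves B = 5. Eliminate 5 elsewhere: F, H.
So H = 1.

1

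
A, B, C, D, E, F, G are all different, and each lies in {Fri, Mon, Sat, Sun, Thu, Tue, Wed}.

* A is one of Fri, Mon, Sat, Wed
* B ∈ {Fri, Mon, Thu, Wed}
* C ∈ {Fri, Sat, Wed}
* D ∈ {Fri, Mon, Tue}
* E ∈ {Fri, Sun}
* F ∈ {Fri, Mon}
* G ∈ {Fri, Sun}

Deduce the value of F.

Mon

Among the 7 variables, Thu fits only B (and all 7 values in {Fri, Mon, Sat, Sun, Thu, Tue, Wed} must be used), so B = Thu.
The 6 still-open variables draw from only 6 values {Fri, Mon, Sat, Sun, Tue, Wed}, so each is used; only D can be Tue, hence D = Tue.
The 2 variables E and G are confined to {Fri, Sun}, which locks those values in; drop them from A, C, F.
So F = Mon.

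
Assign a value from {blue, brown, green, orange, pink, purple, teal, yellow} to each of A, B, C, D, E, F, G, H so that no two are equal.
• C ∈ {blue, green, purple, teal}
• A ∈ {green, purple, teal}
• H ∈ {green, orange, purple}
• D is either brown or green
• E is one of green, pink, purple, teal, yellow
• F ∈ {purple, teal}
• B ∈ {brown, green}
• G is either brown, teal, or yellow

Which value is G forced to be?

The 8 variables draw from only 8 values {blue, brown, green, orange, pink, purple, teal, yellow}, so each is used; only C can be blue, hence C = blue.
Among the 7 still-open variables, orange fits only H (and all 7 values in {brown, green, orange, pink, purple, teal, yellow} must be used), so H = orange.
Among the 6 still-open variables, pink fits only E (and all 6 values in {brown, green, pink, purple, teal, yellow} must be used), so E = pink.
The 5 still-open variables draw from only 5 values {brown, green, purple, teal, yellow}, so each is used; only G can be yellow, hence G = yellow.

yellow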